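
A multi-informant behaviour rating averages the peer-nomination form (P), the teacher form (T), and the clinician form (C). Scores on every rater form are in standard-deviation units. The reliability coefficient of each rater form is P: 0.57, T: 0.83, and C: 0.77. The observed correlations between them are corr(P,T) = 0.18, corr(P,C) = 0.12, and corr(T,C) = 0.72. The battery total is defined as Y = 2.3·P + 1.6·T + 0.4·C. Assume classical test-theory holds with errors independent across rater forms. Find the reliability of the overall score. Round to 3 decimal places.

Var(Y) = 2.3² + 1.6² + 0.4² + 2·[3.68·0.18 + 0.92·0.12 + 0.64·0.72] = 8.01 + 2.4672 = 10.4772.
Under uncorrelated errors the observed covariances equal the true-score covariances, so only the own-variance terms attenuate.
True-score variance = [2.3²·0.57 + 1.6²·0.83 + 0.4²·0.77] + 2.4672 = 5.2633 + 2.4672 = 7.7305.
Reliability = 7.7305 / 10.4772 = 0.738.

0.738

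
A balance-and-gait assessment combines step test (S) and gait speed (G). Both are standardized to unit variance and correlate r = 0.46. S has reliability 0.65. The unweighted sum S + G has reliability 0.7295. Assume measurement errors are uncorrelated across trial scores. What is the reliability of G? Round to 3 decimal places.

Var(S+G) = 2 + 2·0.46 = 2.920.
True-score variance = ρ_S + ρ_G + 2·0.46, so 0.7295 = (0.65 + ρ_G + 0.92) / 2.920.
ρ_G = 0.7295·2.920 − 0.65 − 0.92 = 0.560.

0.560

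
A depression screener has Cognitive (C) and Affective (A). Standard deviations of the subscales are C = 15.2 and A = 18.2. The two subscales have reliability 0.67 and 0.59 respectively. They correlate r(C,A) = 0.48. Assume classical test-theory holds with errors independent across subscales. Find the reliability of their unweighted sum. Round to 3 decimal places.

0.744

Var(C+A) = 15.2² + 18.2² + 2·[15.2·18.2·0.48] = 562.28 + 265.574 = 827.854.
With uncorrelated errors the cross-covariances are all true-score covariance, so they carry over unchanged; only the diagonal terms shrink to ρᵢσᵢ².
True-score variance = [15.2²·0.67 + 18.2²·0.59] + 265.574 = 350.228 + 265.574 = 615.803.
Reliability = 615.803 / 827.854 = 0.744.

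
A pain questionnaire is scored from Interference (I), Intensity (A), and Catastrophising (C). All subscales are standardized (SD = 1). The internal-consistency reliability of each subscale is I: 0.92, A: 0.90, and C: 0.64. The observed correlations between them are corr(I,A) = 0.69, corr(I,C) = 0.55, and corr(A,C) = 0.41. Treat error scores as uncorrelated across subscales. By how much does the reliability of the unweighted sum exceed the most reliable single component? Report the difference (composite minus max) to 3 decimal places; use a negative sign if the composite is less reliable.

Var(sum) = 3 + 3.3 = 6.3; true-score variance = 2.46 + 3.3 = 5.76; composite reliability = 0.9143.
Max component reliability = 0.9200.
Difference = 0.9143 − 0.9200 = -0.006.

-0.006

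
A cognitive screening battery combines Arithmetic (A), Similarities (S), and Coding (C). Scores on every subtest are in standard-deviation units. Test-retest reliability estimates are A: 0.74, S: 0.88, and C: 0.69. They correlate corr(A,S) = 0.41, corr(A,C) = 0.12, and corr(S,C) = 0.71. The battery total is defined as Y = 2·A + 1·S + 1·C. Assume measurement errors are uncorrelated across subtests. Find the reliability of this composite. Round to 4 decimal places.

0.8459

Var(Y) = 2² + 1 + 1 + 2·[2·0.41 + 2·0.12 + 0.71] = 6 + 3.54 = 9.54.
Because errors are independent across components, Cov(Tᵢ,Tⱼ) = Cov(Xᵢ,Xⱼ); the off-diagonal part of the true-score variance is the same as above.
True-score variance = [2²·0.74 + 0.88 + 0.69] + 3.54 = 4.53 + 3.54 = 8.07.
Reliability = 8.07 / 9.54 = 0.8459.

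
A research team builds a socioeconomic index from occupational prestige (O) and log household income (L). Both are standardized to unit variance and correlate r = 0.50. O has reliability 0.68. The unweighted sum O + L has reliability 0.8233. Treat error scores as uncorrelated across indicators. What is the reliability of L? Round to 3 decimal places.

Var(O+L) = 2 + 2·0.50 = 3.000.
True-score variance = ρ_O + ρ_L + 2·0.50, so 0.8233 = (0.68 + ρ_L + 1.00) / 3.000.
ρ_L = 0.8233·3.000 − 0.68 − 1.00 = 0.790.

0.790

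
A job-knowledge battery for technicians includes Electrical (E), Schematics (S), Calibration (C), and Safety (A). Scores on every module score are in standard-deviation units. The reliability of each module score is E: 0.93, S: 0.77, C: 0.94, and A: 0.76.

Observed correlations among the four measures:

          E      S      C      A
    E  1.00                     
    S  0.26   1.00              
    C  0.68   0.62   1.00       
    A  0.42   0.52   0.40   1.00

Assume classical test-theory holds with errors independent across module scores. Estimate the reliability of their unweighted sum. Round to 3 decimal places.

Var(E+S+C+A) = 4 + 2·[0.26 + 0.68 + 0.42 + 0.62 + 0.52 + 0.40] = 4 + 5.8 = 9.8.
Under uncorrelated errors the observed covariances equal the true-score covariances, so only the own-variance terms attenuate.
True-score variance = [0.93 + 0.77 + 0.94 + 0.76] + 5.8 = 3.4 + 5.8 = 9.2.
Reliability = 9.2 / 9.8 = 0.939.

0.939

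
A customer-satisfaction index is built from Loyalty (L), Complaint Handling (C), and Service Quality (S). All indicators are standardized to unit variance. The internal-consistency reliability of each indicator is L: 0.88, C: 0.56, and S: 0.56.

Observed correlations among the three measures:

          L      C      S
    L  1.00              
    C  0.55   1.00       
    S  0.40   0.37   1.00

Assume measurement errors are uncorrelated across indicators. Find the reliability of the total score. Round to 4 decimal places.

Var(L+C+S) = 3 + 2·[0.55 + 0.40 + 0.37] = 3 + 2.64 = 5.64.
Because errors are independent across components, Cov(Tᵢ,Tⱼ) = Cov(Xᵢ,Xⱼ); the off-diagonal part of the true-score variance is the same as above.
True-score variance = [0.88 + 0.56 + 0.56] + 2.64 = 2 + 2.64 = 4.64.
Reliability = 4.64 / 5.64 = 0.8227.

0.8227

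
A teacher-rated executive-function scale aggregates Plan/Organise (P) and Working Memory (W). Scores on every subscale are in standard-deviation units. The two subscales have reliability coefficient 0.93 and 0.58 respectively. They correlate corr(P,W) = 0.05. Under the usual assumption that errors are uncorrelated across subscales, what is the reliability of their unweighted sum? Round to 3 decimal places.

Var(P+W) = 2 + 2·[0.05] = 2 + 0.1 = 2.1.
Under uncorrelated errors the observed covariances equal the true-score covariances, so only the own-variance terms attenuate.
True-score variance = [0.93 + 0.58] + 0.1 = 1.51 + 0.1 = 1.61.
Reliability = 1.61 / 2.1 = 0.767.

0.767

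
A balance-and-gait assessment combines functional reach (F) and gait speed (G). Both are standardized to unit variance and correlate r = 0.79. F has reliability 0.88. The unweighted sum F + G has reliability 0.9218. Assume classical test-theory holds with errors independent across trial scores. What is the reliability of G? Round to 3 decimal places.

0.840

Var(F+G) = 2 + 2·0.79 = 3.580.
True-score variance = ρ_F + ρ_G + 2·0.79, so 0.9218 = (0.88 + ρ_G + 1.58) / 3.580.
ρ_G = 0.9218·3.580 − 0.88 − 1.58 = 0.840.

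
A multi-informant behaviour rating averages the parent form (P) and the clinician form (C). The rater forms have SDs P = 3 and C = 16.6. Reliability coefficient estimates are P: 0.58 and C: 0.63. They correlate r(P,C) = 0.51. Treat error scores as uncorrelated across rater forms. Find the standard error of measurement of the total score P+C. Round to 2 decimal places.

10.28

Var(total) = 284.56 + 50.796 = 335.356.
True-score variance = 178.823 + 50.796 = 229.619, so reliability = 0.6847.
Error variance = 335.356 − 229.619 = 105.737; SEM = √105.737 = 10.28.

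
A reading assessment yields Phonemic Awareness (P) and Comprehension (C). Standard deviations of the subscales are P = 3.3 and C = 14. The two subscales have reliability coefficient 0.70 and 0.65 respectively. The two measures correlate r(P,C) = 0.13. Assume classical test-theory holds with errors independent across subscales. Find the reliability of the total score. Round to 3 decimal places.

0.672

Var(P+C) = 3.3² + 14² + 2·[3.3·14·0.13] = 206.89 + 12.012 = 218.902.
Under uncorrelated errors the observed covariances equal the true-score covariances, so only the own-variance terms attenuate.
True-score variance = [3.3²·0.70 + 14²·0.65] + 12.012 = 135.023 + 12.012 = 147.035.
Reliability = 147.035 / 218.902 = 0.672.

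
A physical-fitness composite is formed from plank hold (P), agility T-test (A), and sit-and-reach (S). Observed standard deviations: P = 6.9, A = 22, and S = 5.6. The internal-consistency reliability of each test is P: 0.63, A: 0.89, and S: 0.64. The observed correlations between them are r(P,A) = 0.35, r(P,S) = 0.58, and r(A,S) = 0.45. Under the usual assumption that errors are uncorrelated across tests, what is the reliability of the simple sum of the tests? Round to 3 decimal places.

0.900

Var(P+A+S) = 6.9² + 22² + 5.6² + 2·[6.9·22·0.35 + 6.9·5.6·0.58 + 22·5.6·0.45] = 562.97 + 261.962 = 824.932.
Because errors are independent across components, Cov(Tᵢ,Tⱼ) = Cov(Xᵢ,Xⱼ); the off-diagonal part of the true-score variance is the same as above.
True-score variance = [6.9²·0.63 + 22²·0.89 + 5.6²·0.64] + 261.962 = 480.825 + 261.962 = 742.787.
Reliability = 742.787 / 824.932 = 0.900.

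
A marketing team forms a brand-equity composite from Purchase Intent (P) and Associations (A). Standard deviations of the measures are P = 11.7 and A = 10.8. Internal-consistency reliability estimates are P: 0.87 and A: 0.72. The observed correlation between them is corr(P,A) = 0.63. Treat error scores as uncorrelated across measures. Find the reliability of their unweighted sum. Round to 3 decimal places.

Var(P+A) = 11.7² + 10.8² + 2·[11.7·10.8·0.63] = 253.53 + 159.214 = 412.744.
Under uncorrelated errors the observed covariances equal the true-score covariances, so only the own-variance terms attenuate.
True-score variance = [11.7²·0.87 + 10.8²·0.72] + 159.214 = 203.075 + 159.214 = 362.289.
Reliability = 362.289 / 412.744 = 0.878.

0.878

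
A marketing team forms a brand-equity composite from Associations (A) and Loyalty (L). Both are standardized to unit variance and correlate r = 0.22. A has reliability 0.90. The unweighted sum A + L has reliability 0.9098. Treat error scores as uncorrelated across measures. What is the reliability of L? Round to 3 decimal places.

Var(A+L) = 2 + 2·0.22 = 2.440.
True-score variance = ρ_A + ρ_L + 2·0.22, so 0.9098 = (0.90 + ρ_L + 0.44) / 2.440.
ρ_L = 0.9098·2.440 − 0.90 − 0.44 = 0.880.

0.880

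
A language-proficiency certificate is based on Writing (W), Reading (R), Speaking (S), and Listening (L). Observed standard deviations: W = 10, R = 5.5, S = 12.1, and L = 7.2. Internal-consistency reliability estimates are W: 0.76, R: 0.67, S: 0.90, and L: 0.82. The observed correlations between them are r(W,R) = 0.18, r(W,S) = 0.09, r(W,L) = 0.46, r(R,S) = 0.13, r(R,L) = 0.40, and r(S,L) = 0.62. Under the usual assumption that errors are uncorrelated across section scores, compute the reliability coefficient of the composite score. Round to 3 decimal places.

Var(W+R+S+L) = 10² + 5.5² + 12.1² + 7.2² + 2·[10·5.5·0.18 + 10·12.1·0.09 + 10·7.2·0.46 + 5.5·12.1·0.13 + 5.5·7.2·0.40 + 12.1·7.2·0.62] = 328.5 + 264.832 = 593.332.
Under uncorrelated errors the observed covariances equal the true-score covariances, so only the own-variance terms attenuate.
True-score variance = [10²·0.76 + 5.5²·0.67 + 12.1²·0.90 + 7.2²·0.82] + 264.832 = 270.545 + 264.832 = 535.377.
Reliability = 535.377 / 593.332 = 0.902.

0.902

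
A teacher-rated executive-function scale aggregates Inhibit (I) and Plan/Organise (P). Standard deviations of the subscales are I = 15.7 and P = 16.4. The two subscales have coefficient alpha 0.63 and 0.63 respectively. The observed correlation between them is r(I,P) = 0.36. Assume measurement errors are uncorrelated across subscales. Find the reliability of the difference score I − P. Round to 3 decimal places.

0.422

Var(I−P) = 15.7² + 16.4² − 2·15.7·16.4·0.36 = 515.45 − 185.386 = 330.064.
Because errors are independent across components, Cov(Tᵢ,Tⱼ) = Cov(Xᵢ,Xⱼ); the off-diagonal part of the true-score variance is the same as above.
True-score variance = [15.7²·0.63 + 16.4²·0.63] − 185.386 = 324.733 − 185.386 = 139.348.
Reliability = 139.348 / 330.064 = 0.422.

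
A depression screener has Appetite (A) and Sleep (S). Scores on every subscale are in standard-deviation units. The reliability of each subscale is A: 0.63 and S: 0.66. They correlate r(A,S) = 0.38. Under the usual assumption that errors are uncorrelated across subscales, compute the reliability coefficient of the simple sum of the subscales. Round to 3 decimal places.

0.743

Var(A+S) = 2 + 2·[0.38] = 2 + 0.76 = 2.76.
Under uncorrelated errors the observed covariances equal the true-score covariances, so only the own-variance terms attenuate.
True-score variance = [0.63 + 0.66] + 0.76 = 1.29 + 0.76 = 2.05.
Reliability = 2.05 / 2.76 = 0.743.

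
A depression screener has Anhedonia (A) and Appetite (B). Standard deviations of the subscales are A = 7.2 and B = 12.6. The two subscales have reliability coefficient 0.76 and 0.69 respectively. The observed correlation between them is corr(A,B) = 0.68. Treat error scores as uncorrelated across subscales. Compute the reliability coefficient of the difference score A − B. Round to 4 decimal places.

Var(A−B) = 7.2² + 12.6² − 2·7.2·12.6·0.68 = 210.6 − 123.379 = 87.2208.
Because errors are independent across components, Cov(Tᵢ,Tⱼ) = Cov(Xᵢ,Xⱼ); the off-diagonal part of the true-score variance is the same as above.
True-score variance = [7.2²·0.76 + 12.6²·0.69] − 123.379 = 148.943 − 123.379 = 25.5636.
Reliability = 25.5636 / 87.2208 = 0.2931.

0.2931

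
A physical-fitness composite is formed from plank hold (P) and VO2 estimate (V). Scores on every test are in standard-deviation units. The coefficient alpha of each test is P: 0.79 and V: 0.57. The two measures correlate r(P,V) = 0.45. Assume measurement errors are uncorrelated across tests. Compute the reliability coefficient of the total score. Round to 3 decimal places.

0.779

Var(P+V) = 2 + 2·[0.45] = 2 + 0.9 = 2.9.
Because errors are independent across components, Cov(Tᵢ,Tⱼ) = Cov(Xᵢ,Xⱼ); the off-diagonal part of the true-score variance is the same as above.
True-score variance = [0.79 + 0.57] + 0.9 = 1.36 + 0.9 = 2.26.
Reliability = 2.26 / 2.9 = 0.779.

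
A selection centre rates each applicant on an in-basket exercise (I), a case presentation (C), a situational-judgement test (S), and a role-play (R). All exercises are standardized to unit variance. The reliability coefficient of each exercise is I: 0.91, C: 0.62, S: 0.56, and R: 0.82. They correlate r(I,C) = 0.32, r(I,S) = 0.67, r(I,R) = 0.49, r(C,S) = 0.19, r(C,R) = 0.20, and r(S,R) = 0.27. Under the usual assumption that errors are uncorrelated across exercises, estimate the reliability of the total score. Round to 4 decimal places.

Var(I+C+S+R) = 4 + 2·[0.32 + 0.67 + 0.49 + 0.19 + 0.20 + 0.27] = 4 + 4.28 = 8.28.
Under uncorrelated errors the observed covariances equal the true-score covariances, so only the own-variance terms attenuate.
True-score variance = [0.91 + 0.62 + 0.56 + 0.82] + 4.28 = 2.91 + 4.28 = 7.19.
Reliability = 7.19 / 8.28 = 0.8684.

0.8684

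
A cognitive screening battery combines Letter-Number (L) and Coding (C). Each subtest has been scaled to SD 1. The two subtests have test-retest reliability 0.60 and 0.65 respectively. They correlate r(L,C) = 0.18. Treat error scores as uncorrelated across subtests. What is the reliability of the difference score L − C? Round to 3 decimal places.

Var(L−C) = 1 + 1 − 2·0.18 = 2 − 0.36 = 1.64.
With uncorrelated errors the cross-covariances are all true-score covariance, so they carry over unchanged; only the diagonal terms shrink to ρᵢσᵢ².
True-score variance = [0.60 + 0.65] − 0.36 = 1.25 − 0.36 = 0.89.
Reliability = 0.89 / 1.64 = 0.543.

0.543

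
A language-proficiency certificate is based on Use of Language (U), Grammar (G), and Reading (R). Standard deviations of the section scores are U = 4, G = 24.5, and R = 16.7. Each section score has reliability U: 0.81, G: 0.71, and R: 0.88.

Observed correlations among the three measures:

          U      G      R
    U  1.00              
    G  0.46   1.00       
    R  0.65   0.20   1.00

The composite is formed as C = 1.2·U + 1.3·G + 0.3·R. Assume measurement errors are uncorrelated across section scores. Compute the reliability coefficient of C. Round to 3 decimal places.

Var(C) = 1.2²·4² + 1.3²·24.5² + 0.3²·16.7² + 2·[1.56·4·24.5·0.46 + 0.36·4·16.7·0.65 + 0.39·24.5·16.7·0.20] = 1062.56 + 235.739 = 1298.3.
With uncorrelated errors the cross-covariances are all true-score covariance, so they carry over unchanged; only the diagonal terms shrink to ρᵢσᵢ².
True-score variance = [1.2²·4²·0.81 + 1.3²·24.5²·0.71 + 0.3²·16.7²·0.88] + 235.739 = 760.99 + 235.739 = 996.73.
Reliability = 996.73 / 1298.3 = 0.768.

0.768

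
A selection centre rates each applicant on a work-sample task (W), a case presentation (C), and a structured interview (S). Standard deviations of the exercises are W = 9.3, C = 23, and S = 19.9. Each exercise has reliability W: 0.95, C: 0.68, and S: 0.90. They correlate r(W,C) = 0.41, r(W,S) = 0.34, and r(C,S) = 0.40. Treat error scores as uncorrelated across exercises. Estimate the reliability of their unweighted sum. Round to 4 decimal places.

Var(W+C+S) = 9.3² + 23² + 19.9² + 2·[9.3·23·0.41 + 9.3·19.9·0.34 + 23·19.9·0.40] = 1011.5 + 667.406 = 1678.91.
Because errors are independent across components, Cov(Tᵢ,Tⱼ) = Cov(Xᵢ,Xⱼ); the off-diagonal part of the true-score variance is the same as above.
True-score variance = [9.3²·0.95 + 23²·0.68 + 19.9²·0.90] + 667.406 = 798.294 + 667.406 = 1465.7.
Reliability = 1465.7 / 1678.91 = 0.8730.

0.8730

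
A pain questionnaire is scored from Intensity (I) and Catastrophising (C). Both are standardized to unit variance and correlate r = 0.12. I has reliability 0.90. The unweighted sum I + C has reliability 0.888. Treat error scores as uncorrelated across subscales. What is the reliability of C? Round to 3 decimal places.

0.849

Var(I+C) = 2 + 2·0.12 = 2.240.
True-score variance = ρ_I + ρ_C + 2·0.12, so 0.888 = (0.90 + ρ_C + 0.24) / 2.240.
ρ_C = 0.888·2.240 − 0.90 − 0.24 = 0.849.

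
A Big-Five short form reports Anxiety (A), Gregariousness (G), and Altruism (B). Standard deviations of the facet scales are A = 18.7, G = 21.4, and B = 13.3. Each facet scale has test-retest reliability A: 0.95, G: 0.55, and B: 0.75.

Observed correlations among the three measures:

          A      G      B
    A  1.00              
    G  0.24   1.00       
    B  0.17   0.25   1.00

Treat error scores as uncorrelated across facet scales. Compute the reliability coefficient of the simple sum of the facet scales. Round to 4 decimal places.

Var(A+G+B) = 18.7² + 21.4² + 13.3² + 2·[18.7·21.4·0.24 + 18.7·13.3·0.17 + 21.4·13.3·0.25] = 984.54 + 418.958 = 1403.5.
Under uncorrelated errors the observed covariances equal the true-score covariances, so only the own-variance terms attenuate.
True-score variance = [18.7²·0.95 + 21.4²·0.55 + 13.3²·0.75] + 418.958 = 716.751 + 418.958 = 1135.71.
Reliability = 1135.71 / 1403.5 = 0.8092.

0.8092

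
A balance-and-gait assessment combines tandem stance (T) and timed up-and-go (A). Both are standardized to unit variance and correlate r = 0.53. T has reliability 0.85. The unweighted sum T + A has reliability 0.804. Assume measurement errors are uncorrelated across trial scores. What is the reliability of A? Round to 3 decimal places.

0.550

Var(T+A) = 2 + 2·0.53 = 3.060.
True-score variance = ρ_T + ρ_A + 2·0.53, so 0.804 = (0.85 + ρ_A + 1.06) / 3.060.
ρ_A = 0.804·3.060 − 0.85 − 1.06 = 0.550.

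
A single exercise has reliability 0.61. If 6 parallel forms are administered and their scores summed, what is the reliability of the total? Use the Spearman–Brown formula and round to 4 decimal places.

0.9037

ρ_k = kρ / (1 + (k−1)ρ) = 6·0.61 / (1 + 5·0.61) = 3.660 / 4.050 = 0.9037.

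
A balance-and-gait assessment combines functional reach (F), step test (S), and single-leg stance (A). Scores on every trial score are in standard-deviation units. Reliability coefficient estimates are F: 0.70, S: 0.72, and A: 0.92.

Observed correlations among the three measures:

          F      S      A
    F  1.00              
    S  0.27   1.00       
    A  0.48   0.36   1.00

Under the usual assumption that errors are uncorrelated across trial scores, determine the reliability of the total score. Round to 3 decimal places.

Var(F+S+A) = 3 + 2·[0.27 + 0.48 + 0.36] = 3 + 2.22 = 5.22.
Because errors are independent across components, Cov(Tᵢ,Tⱼ) = Cov(Xᵢ,Xⱼ); the off-diagonal part of the true-score variance is the same as above.
True-score variance = [0.70 + 0.72 + 0.92] + 2.22 = 2.34 + 2.22 = 4.56.
Reliability = 4.56 / 5.22 = 0.874.

0.874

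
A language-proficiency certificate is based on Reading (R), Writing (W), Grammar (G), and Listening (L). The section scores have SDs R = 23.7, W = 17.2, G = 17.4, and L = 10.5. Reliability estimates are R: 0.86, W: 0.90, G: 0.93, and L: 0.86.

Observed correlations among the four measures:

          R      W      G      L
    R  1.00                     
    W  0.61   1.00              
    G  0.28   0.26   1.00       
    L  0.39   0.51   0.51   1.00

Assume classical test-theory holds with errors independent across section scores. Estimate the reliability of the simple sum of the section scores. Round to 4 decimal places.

Var(R+W+G+L) = 23.7² + 17.2² + 17.4² + 10.5² + 2·[23.7·17.2·0.61 + 23.7·17.4·0.28 + 23.7·10.5·0.39 + 17.2·17.4·0.26 + 17.2·10.5·0.51 + 17.4·10.5·0.51] = 1270.54 + 1448.55 = 2719.09.
Because errors are independent across components, Cov(Tᵢ,Tⱼ) = Cov(Xᵢ,Xⱼ); the off-diagonal part of the true-score variance is the same as above.
True-score variance = [23.7²·0.86 + 17.2²·0.90 + 17.4²·0.93 + 10.5²·0.86] + 1448.55 = 1125.69 + 1448.55 = 2574.24.
Reliability = 2574.24 / 2719.09 = 0.9467.

0.9467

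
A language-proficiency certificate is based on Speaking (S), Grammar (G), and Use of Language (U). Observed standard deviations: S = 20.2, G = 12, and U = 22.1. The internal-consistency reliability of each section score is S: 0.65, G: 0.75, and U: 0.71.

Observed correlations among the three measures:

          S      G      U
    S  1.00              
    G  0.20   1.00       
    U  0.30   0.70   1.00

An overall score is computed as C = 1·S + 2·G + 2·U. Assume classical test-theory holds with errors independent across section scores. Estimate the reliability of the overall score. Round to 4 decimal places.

Var(C) = 20.2² + 2²·12² + 2²·22.1² + 2·[2·20.2·12·0.20 + 2·20.2·22.1·0.30 + 4·12·22.1·0.70] = 2937.68 + 2214.74 = 5152.42.
Because errors are independent across components, Cov(Tᵢ,Tⱼ) = Cov(Xᵢ,Xⱼ); the off-diagonal part of the true-score variance is the same as above.
True-score variance = [20.2²·0.65 + 2²·12²·0.75 + 2²·22.1²·0.71] + 2214.74 = 2084.31 + 2214.74 = 4299.05.
Reliability = 4299.05 / 5152.42 = 0.8344.

0.8344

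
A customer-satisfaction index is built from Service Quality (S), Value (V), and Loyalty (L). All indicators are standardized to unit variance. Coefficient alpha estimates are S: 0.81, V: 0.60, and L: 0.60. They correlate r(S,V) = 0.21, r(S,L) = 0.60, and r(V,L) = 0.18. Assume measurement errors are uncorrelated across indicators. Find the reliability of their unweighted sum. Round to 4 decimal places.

Var(S+V+L) = 3 + 2·[0.21 + 0.60 + 0.18] = 3 + 1.98 = 4.98.
Because errors are independent across components, Cov(Tᵢ,Tⱼ) = Cov(Xᵢ,Xⱼ); the off-diagonal part of the true-score variance is the same as above.
True-score variance = [0.81 + 0.60 + 0.60] + 1.98 = 2.01 + 1.98 = 3.99.
Reliability = 3.99 / 4.98 = 0.8012.

0.8012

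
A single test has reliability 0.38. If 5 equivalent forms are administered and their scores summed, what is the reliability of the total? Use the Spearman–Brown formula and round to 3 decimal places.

0.754

ρ_k = kρ / (1 + (k−1)ρ) = 5·0.38 / (1 + 4·0.38) = 1.900 / 2.520 = 0.754.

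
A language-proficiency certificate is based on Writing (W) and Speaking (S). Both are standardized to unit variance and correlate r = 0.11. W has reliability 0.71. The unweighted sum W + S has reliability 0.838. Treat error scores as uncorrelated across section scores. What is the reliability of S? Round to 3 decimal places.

Var(W+S) = 2 + 2·0.11 = 2.220.
True-score variance = ρ_W + ρ_S + 2·0.11, so 0.838 = (0.71 + ρ_S + 0.22) / 2.220.
ρ_S = 0.838·2.220 − 0.71 − 0.22 = 0.930.

0.930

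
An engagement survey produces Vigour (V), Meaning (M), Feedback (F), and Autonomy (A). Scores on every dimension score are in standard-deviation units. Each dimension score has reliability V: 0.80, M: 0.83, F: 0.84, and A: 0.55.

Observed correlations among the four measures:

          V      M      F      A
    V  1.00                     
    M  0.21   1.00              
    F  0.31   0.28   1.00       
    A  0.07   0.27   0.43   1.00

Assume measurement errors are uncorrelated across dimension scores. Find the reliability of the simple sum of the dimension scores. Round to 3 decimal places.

0.863

Var(V+M+F+A) = 4 + 2·[0.21 + 0.31 + 0.07 + 0.28 + 0.27 + 0.43] = 4 + 3.14 = 7.14.
Because errors are independent across components, Cov(Tᵢ,Tⱼ) = Cov(Xᵢ,Xⱼ); the off-diagonal part of the true-score variance is the same as above.
True-score variance = [0.80 + 0.83 + 0.84 + 0.55] + 3.14 = 3.02 + 3.14 = 6.16.
Reliability = 6.16 / 7.14 = 0.863.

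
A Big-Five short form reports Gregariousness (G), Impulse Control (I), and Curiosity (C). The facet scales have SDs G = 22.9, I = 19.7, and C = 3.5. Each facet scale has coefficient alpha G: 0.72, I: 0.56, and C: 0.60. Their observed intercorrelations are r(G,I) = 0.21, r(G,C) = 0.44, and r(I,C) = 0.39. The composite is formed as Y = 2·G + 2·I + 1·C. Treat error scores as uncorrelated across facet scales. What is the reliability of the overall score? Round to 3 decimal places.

Var(Y) = 2²·22.9² + 2²·19.7² + 3.5² + 2·[4·22.9·19.7·0.21 + 2·22.9·3.5·0.44 + 2·19.7·3.5·0.39] = 3662.25 + 1006.52 = 4668.77.
Under uncorrelated errors the observed covariances equal the true-score covariances, so only the own-variance terms attenuate.
True-score variance = [2²·22.9²·0.72 + 2²·19.7²·0.56 + 3.5²·0.60] + 1006.52 = 2386.97 + 1006.52 = 3393.5.
Reliability = 3393.5 / 4668.77 = 0.727.

0.727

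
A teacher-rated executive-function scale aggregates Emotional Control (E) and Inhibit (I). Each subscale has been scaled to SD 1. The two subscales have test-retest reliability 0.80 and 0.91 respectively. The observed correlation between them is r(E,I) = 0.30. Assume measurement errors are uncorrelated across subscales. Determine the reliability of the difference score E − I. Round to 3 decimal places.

Var(E−I) = 1 + 1 − 2·0.30 = 2 − 0.6 = 1.4.
Under uncorrelated errors the observed covariances equal the true-score covariances, so only the own-variance terms attenuate.
True-score variance = [0.80 + 0.91] − 0.6 = 1.71 − 0.6 = 1.11.
Reliability = 1.11 / 1.4 = 0.793.

0.793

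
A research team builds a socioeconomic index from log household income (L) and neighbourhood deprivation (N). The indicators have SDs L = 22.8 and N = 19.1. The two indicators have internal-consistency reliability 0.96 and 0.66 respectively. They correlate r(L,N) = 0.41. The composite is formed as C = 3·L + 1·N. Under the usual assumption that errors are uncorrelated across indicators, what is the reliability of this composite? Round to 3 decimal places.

Var(C) = 3²·22.8² + 19.1² + 2·[3·22.8·19.1·0.41] = 5043.37 + 1071.28 = 6114.65.
With uncorrelated errors the cross-covariances are all true-score covariance, so they carry over unchanged; only the diagonal terms shrink to ρᵢσᵢ².
True-score variance = [3²·22.8²·0.96 + 19.1²·0.66] + 1071.28 = 4732.19 + 1071.28 = 5803.47.
Reliability = 5803.47 / 6114.65 = 0.949.

0.949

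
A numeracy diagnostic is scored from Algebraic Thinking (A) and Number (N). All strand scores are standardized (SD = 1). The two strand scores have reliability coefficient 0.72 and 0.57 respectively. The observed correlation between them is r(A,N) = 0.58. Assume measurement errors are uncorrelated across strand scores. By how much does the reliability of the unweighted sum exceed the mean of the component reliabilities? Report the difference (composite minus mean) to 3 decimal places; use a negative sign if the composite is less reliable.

Var(sum) = 2 + 1.16 = 3.16; true-score variance = 1.29 + 1.16 = 2.45; composite reliability = 0.7753.
Mean component reliability = 0.6450.
Difference = 0.7753 − 0.6450 = 0.130.

0.130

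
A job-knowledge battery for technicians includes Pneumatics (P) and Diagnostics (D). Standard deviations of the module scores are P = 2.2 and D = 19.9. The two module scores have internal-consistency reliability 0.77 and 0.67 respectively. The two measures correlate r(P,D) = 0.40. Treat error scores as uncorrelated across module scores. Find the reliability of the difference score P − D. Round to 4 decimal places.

Var(P−D) = 2.2² + 19.9² − 2·2.2·19.9·0.40 = 400.85 − 35.024 = 365.826.
Because errors are independent across components, Cov(Tᵢ,Tⱼ) = Cov(Xᵢ,Xⱼ); the off-diagonal part of the true-score variance is the same as above.
True-score variance = [2.2²·0.77 + 19.9²·0.67] − 35.024 = 269.053 − 35.024 = 234.029.
Reliability = 234.029 / 365.826 = 0.6397.

0.6397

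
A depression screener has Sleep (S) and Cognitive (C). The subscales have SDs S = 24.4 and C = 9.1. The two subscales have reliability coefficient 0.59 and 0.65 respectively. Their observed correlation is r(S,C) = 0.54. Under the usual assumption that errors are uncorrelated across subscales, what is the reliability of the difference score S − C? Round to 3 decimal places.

0.377

Var(S−C) = 24.4² + 9.1² − 2·24.4·9.1·0.54 = 678.17 − 239.803 = 438.367.
Because errors are independent across components, Cov(Tᵢ,Tⱼ) = Cov(Xᵢ,Xⱼ); the off-diagonal part of the true-score variance is the same as above.
True-score variance = [24.4²·0.59 + 9.1²·0.65] − 239.803 = 405.089 − 239.803 = 165.286.
Reliability = 165.286 / 438.367 = 0.377.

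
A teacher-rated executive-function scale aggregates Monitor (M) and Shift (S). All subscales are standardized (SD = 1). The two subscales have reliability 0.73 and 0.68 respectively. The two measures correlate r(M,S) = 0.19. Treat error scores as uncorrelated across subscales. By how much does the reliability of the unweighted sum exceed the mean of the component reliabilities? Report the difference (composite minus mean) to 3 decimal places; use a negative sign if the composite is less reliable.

0.047

Var(sum) = 2 + 0.38 = 2.38; true-score variance = 1.41 + 0.38 = 1.79; composite reliability = 0.7521.
Mean component reliability = 0.7050.
Difference = 0.7521 − 0.7050 = 0.047.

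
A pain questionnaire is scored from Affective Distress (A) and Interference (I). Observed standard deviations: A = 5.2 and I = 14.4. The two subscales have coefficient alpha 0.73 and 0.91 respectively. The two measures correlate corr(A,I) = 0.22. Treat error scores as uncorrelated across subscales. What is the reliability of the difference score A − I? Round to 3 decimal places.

0.871

Var(A−I) = 5.2² + 14.4² − 2·5.2·14.4·0.22 = 234.4 − 32.9472 = 201.453.
Under uncorrelated errors the observed covariances equal the true-score covariances, so only the own-variance terms attenuate.
True-score variance = [5.2²·0.73 + 14.4²·0.91] − 32.9472 = 208.437 − 32.9472 = 175.49.
Reliability = 175.49 / 201.453 = 0.871.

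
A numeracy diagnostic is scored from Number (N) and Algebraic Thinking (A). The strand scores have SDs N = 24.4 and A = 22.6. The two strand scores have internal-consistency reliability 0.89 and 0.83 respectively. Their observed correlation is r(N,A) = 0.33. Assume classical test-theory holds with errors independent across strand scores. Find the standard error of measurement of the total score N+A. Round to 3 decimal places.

Var(total) = 1106.12 + 363.95 = 1470.07.
True-score variance = 953.801 + 363.95 = 1317.75, so reliability = 0.8964.
Error variance = 1470.07 − 1317.75 = 152.319; SEM = √152.319 = 12.342.

12.342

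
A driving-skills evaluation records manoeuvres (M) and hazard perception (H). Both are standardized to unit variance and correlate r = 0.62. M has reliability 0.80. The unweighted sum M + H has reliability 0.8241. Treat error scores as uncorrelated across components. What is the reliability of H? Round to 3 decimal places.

0.630

Var(M+H) = 2 + 2·0.62 = 3.240.
True-score variance = ρ_M + ρ_H + 2·0.62, so 0.8241 = (0.80 + ρ_H + 1.24) / 3.240.
ρ_H = 0.8241·3.240 − 0.80 − 1.24 = 0.630.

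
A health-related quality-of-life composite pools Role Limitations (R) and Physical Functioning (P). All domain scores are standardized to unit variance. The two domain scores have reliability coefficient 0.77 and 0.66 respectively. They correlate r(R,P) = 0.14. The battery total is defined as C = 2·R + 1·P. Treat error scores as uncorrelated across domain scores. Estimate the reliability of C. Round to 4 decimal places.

Var(C) = 2² + 1 + 2·[2·0.14] = 5 + 0.56 = 5.56.
With uncorrelated errors the cross-covariances are all true-score covariance, so they carry over unchanged; only the diagonal terms shrink to ρᵢσᵢ².
True-score variance = [2²·0.77 + 0.66] + 0.56 = 3.74 + 0.56 = 4.3.
Reliability = 4.3 / 5.56 = 0.7734.

0.7734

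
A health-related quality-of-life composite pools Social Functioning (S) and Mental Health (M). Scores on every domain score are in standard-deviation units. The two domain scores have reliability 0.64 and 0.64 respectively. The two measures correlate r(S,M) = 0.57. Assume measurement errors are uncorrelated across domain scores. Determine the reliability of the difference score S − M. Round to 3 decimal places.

0.163

Var(S−M) = 1 + 1 − 2·0.57 = 2 − 1.14 = 0.86.
Because errors are independent across components, Cov(Tᵢ,Tⱼ) = Cov(Xᵢ,Xⱼ); the off-diagonal part of the true-score variance is the same as above.
True-score variance = [0.64 + 0.64] − 1.14 = 1.28 − 1.14 = 0.14.
Reliability = 0.14 / 0.86 = 0.163.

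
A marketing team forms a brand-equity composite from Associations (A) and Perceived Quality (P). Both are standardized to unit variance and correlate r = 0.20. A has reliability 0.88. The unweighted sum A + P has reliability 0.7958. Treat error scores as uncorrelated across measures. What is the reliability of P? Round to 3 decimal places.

Var(A+P) = 2 + 2·0.20 = 2.400.
True-score variance = ρ_A + ρ_P + 2·0.20, so 0.7958 = (0.88 + ρ_P + 0.40) / 2.400.
ρ_P = 0.7958·2.400 − 0.88 − 0.40 = 0.630.

0.630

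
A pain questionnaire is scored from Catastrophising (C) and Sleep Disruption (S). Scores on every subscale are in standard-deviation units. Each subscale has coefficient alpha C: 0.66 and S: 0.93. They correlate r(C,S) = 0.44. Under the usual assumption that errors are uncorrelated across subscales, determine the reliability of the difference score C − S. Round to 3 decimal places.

Var(C−S) = 1 + 1 − 2·0.44 = 2 − 0.88 = 1.12.
With uncorrelated errors the cross-covariances are all true-score covariance, so they carry over unchanged; only the diagonal terms shrink to ρᵢσᵢ².
True-score variance = [0.66 + 0.93] − 0.88 = 1.59 − 0.88 = 0.71.
Reliability = 0.71 / 1.12 = 0.634.

0.634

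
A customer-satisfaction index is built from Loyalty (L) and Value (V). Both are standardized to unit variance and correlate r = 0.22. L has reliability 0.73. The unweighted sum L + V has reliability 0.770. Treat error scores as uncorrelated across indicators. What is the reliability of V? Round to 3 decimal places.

Var(L+V) = 2 + 2·0.22 = 2.440.
True-score variance = ρ_L + ρ_V + 2·0.22, so 0.770 = (0.73 + ρ_V + 0.44) / 2.440.
ρ_V = 0.770·2.440 − 0.73 − 0.44 = 0.709.

0.709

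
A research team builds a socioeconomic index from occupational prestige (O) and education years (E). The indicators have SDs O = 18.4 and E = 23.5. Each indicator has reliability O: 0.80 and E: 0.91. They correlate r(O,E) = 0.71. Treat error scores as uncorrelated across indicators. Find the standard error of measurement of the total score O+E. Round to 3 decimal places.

Var(total) = 890.81 + 614.008 = 1504.82.
True-score variance = 773.395 + 614.008 = 1387.4, so reliability = 0.9220.
Error variance = 1504.82 − 1387.4 = 117.414; SEM = √117.414 = 10.836.

10.836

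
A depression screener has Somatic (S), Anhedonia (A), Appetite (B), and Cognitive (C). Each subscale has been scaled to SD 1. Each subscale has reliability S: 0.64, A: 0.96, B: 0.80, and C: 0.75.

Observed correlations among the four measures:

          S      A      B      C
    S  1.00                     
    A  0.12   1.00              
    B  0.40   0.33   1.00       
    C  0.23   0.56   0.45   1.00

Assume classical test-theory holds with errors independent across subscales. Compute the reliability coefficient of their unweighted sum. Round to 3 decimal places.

Var(S+A+B+C) = 4 + 2·[0.12 + 0.40 + 0.23 + 0.33 + 0.56 + 0.45] = 4 + 4.18 = 8.18.
Under uncorrelated errors the observed covariances equal the true-score covariances, so only the own-variance terms attenuate.
True-score variance = [0.64 + 0.96 + 0.80 + 0.75] + 4.18 = 3.15 + 4.18 = 7.33.
Reliability = 7.33 / 8.18 = 0.896.

0.896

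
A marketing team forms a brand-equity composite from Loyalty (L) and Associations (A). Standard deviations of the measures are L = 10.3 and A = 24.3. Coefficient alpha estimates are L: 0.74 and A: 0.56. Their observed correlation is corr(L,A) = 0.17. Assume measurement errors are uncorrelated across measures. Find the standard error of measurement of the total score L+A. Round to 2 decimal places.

Var(total) = 696.58 + 85.0986 = 781.679.
True-score variance = 409.181 + 85.0986 = 494.28, so reliability = 0.6323.
Error variance = 781.679 − 494.28 = 287.399; SEM = √287.399 = 16.95.

16.95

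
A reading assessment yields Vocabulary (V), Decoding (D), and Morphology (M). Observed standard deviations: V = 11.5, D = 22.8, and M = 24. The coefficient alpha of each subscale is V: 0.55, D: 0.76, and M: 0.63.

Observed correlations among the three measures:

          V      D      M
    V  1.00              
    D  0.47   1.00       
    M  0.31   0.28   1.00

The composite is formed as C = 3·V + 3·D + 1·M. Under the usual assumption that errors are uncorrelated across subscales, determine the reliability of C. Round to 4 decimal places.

0.8146

Var(C) = 3²·11.5² + 3²·22.8² + 24² + 2·[9·11.5·22.8·0.47 + 3·11.5·24·0.31 + 3·22.8·24·0.28] = 6444.81 + 3650.87 = 10095.7.
Under uncorrelated errors the observed covariances equal the true-score covariances, so only the own-variance terms attenuate.
True-score variance = [3²·11.5²·0.55 + 3²·22.8²·0.76 + 24²·0.63] + 3650.87 = 4573.22 + 3650.87 = 8224.09.
Reliability = 8224.09 / 10095.7 = 0.8146.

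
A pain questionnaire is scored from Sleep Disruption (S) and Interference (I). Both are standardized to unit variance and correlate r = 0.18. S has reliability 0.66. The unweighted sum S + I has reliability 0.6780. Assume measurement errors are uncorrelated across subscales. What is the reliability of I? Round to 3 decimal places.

0.580

Var(S+I) = 2 + 2·0.18 = 2.360.
True-score variance = ρ_S + ρ_I + 2·0.18, so 0.6780 = (0.66 + ρ_I + 0.36) / 2.360.
ρ_I = 0.6780·2.360 − 0.66 − 0.36 = 0.580.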